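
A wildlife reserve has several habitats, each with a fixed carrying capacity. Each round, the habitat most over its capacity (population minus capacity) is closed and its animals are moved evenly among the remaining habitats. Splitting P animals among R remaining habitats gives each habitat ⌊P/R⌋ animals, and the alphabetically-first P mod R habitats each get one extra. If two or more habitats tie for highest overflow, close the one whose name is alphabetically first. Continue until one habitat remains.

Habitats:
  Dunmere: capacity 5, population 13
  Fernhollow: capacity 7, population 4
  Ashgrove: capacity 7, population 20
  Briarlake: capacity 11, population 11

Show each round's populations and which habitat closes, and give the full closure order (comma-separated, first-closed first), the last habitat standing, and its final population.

Closure order: Ashgrove, Dunmere, Briarlake
Last habitat: Fernhollow with 48 animals

Round 1: Ashgrove=20 Briarlake=11 Dunmere=13 Fernhollow=4 → close Ashgrove (overflow 13)
  20÷3 = 6 each, +1 to first 2
Round 2: Briarlake=18 Dunmere=20 Fernhollow=10 → close Dunmere (overflow 15)
  20÷2 = 10 each, +1 to first 0
Round 3: Briarlake=28 Fernhollow=20 → close Briarlake (overflow 17)
  28÷1 = 28 each, +1 to first 0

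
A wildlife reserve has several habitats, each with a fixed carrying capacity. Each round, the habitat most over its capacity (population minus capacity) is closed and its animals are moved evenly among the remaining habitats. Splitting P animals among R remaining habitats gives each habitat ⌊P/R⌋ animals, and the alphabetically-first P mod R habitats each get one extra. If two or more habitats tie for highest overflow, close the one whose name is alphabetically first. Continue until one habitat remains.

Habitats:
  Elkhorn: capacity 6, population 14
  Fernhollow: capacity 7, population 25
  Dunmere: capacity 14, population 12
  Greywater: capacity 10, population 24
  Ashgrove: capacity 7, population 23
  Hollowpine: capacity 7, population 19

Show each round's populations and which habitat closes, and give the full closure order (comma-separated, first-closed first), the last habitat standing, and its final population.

Round 1: Ashgrove=23 Dunmere=12 Elkhorn=14 Fernhollow=25 Greywater=24 Hollowpine=19 → close Fernhollow (overflow 18)
  25÷5 = 5 each, +1 to first 0
Round 2: Ashgrove=28 Dunmere=17 Elkhorn=19 Greywater=29 Hollowpine=24 → close Ashgrove (overflow 21)
  28÷4 = 7 each, +1 to first 0
Round 3: Dunmere=24 Elkhorn=26 Greywater=36 Hollowpine=31 → close Greywater (overflow 26)
  36÷3 = 12 each, +1 to first 0
Round 4: Dunmere=36 Elkhorn=38 Hollowpine=43 → close Hollowpine (overflow 36)
  43÷2 = 21 each, +1 to first 1
Round 5: Dunmere=58 Elkhorn=59 → close Elkhorn (overflow 53)
  59÷1 = 59 each, +1 to first 0

Closure order: Fernhollow, Ashgrove, Greywater, Hollowpine, Elkhorn
Last habitat: Dunmere with 117 animals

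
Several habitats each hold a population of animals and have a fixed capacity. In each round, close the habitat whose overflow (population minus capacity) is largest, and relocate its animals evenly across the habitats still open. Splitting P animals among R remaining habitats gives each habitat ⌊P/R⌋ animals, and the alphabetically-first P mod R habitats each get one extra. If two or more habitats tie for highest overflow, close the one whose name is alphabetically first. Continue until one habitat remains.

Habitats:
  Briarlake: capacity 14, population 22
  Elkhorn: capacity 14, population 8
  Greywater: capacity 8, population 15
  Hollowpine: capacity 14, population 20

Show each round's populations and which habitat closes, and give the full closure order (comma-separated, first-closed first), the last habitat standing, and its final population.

Round 1: Briarlake=22 Elkhorn=8 Greywater=15 Hollowpine=20 → close Briarlake (overflow 8)
  22÷3 = 7 each, +1 to first 1
Round 2: Elkhorn=16 Greywater=22 Hollowpine=27 → close Greywater (overflow 14)
  22÷2 = 11 each, +1 to first 0
Round 3: Elkhorn=27 Hollowpine=38 → close Hollowpine (overflow 24)
  38÷1 = 38 each, +1 to first 0

Closure order: Briarlake, Greywater, Hollowpine
Last habitat: Elkhorn with 65 animals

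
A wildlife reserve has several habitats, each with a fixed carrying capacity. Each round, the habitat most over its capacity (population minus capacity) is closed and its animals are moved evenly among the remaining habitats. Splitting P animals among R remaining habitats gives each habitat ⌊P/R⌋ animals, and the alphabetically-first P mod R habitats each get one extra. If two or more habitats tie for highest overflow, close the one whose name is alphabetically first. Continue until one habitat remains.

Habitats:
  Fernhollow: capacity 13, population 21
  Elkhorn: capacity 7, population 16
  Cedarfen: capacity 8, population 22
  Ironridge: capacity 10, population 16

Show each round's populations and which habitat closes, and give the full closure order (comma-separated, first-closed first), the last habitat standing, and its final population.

Round 1: Cedarfen=22 Elkhorn=16 Fernhollow=21 Ironridge=16 → close Cedarfen (overflow 14)
  22÷3 = 7 each, +1 to first 1
Round 2: Elkhorn=24 Fernhollow=28 Ironridge=23 → close Elkhorn (overflow 17)
  24÷2 = 12 each, +1 to first 0
Round 3: Fernhollow=40 Ironridge=35 → close Fernhollow (overflow 27)
  40÷1 = 40 each, +1 to first 0

Closure order: Cedarfen, Elkhorn, Fernhollow
Last habitat: Ironridge with 75 animals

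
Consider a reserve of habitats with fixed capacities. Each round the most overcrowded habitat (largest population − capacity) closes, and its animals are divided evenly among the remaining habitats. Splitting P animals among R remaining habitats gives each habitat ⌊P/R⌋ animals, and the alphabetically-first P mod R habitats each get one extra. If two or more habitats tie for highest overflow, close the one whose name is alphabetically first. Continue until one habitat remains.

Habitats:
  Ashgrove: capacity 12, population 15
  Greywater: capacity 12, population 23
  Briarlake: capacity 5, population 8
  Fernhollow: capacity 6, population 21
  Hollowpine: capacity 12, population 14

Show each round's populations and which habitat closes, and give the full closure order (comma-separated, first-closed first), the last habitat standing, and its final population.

Closure order: Fernhollow, Greywater, Ashgrove, Briarlake
Last habitat: Hollowpine with 81 animals

Round 1: Ashgrove=15 Briarlake=8 Fernhollow=21 Greywater=23 Hollowpine=14 → close Fernhollow (overflow 15)
  21÷4 = 5 each, +1 to first 1
Round 2: Ashgrove=21 Briarlake=13 Greywater=28 Hollowpine=19 → close Greywater (overflow 16)
  28÷3 = 9 each, +1 to first 1
Round 3: Ashgrove=31 Briarlake=22 Hollowpine=28 → close Ashgrove (overflow 19)
  31÷2 = 15 each, +1 to first 1
Round 4: Briarlake=38 Hollowpine=43 → close Briarlake (overflow 33)
  38÷1 = 38 each, +1 to first 0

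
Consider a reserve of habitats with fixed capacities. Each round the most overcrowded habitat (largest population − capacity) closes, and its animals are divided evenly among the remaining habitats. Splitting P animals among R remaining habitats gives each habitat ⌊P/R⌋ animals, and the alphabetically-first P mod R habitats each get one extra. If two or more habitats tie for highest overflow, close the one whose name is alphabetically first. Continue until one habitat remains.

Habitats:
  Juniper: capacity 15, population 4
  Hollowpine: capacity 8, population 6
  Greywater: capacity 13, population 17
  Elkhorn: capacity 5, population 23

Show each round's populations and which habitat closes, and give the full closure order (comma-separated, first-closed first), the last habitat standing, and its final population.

Round 1: Elkhorn=23 Greywater=17 Hollowpine=6 Juniper=4 → close Elkhorn (overflow 18)
  23÷3 = 7 each, +1 to first 2
Round 2: Greywater=25 Hollowpine=14 Juniper=11 → close Greywater (overflow 12)
  25÷2 = 12 each, +1 to first 1
Round 3: Hollowpine=27 Juniper=23 → close Hollowpine (overflow 19)
  27÷1 = 27 each, +1 to first 0

Closure order: Elkhorn, Greywater, Hollowpine
Last habitat: Juniper with 50 animals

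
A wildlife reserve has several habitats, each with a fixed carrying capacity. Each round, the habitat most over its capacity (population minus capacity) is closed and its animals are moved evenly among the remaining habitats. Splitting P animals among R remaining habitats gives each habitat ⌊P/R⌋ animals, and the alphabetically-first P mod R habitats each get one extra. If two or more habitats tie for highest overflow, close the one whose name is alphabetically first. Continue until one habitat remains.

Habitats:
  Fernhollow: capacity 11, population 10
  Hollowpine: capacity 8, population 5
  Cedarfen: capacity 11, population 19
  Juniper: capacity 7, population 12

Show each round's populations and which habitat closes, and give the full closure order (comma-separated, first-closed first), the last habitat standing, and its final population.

Round 1: Cedarfen=19 Fernhollow=10 Hollowpine=5 Juniper=12 → close Cedarfen (overflow 8)
  19÷3 = 6 each, +1 to first 1
Round 2: Fernhollow=17 Hollowpine=11 Juniper=18 → close Juniper (overflow 11)
  18÷2 = 9 each, +1 to first 0
Round 3: Fernhollow=26 Hollowpine=20 → close Fernhollow (overflow 15)
  26÷1 = 26 each, +1 to first 0

Closure order: Cedarfen, Juniper, Fernhollow
Last habitat: Hollowpine with 46 animals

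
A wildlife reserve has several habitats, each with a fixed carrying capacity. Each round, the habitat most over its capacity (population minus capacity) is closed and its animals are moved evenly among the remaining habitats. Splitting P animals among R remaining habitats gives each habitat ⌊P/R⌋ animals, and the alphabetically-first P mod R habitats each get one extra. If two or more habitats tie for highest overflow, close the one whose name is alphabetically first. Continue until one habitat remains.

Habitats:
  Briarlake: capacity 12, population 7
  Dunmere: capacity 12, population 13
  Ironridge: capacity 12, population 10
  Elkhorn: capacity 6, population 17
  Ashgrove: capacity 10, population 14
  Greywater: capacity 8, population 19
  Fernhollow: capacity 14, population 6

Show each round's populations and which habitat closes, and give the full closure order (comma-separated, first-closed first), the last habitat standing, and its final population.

Round 1: Ashgrove=14 Briarlake=7 Dunmere=13 Elkhorn=17 Fernhollow=6 Greywater=19 Ironridge=10 → close Elkhorn (overflow 11)
  17÷6 = 2 each, +1 to first 5
Round 2: Ashgrove=17 Briarlake=10 Dunmere=16 Fernhollow=9 Greywater=22 Ironridge=12 → close Greywater (overflow 14)
  22÷5 = 4 each, +1 to first 2
Round 3: Ashgrove=22 Briarlake=15 Dunmere=20 Fernhollow=13 Ironridge=16 → close Ashgrove (overflow 12)
  22÷4 = 5 each, +1 to first 2
Round 4: Briarlake=21 Dunmere=26 Fernhollow=18 Ironridge=21 → close Dunmere (overflow 14)
  26÷3 = 8 each, +1 to first 2
Round 5: Briarlake=30 Fernhollow=27 Ironridge=29 → close Briarlake (overflow 18)
  30÷2 = 15 each, +1 to first 0
Round 6: Fernhollow=42 Ironridge=44 → close Ironridge (overflow 32)
  44÷1 = 44 each, +1 to first 0

Closure order: Elkhorn, Greywater, Ashgrove, Dunmere, Briarlake, Ironridge
Last habitat: Fernhollow with 86 animals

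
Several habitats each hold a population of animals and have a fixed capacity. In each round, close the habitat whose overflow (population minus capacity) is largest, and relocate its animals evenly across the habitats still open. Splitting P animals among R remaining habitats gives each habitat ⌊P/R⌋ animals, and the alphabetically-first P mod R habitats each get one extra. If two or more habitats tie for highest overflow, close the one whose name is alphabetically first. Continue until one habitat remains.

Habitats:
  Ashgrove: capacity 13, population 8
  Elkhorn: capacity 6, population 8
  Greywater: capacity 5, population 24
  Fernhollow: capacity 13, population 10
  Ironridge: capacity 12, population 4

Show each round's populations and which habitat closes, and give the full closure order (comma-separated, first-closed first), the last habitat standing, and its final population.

Round 1: Ashgrove=8 Elkhorn=8 Fernhollow=10 Greywater=24 Ironridge=4 → close Greywater (overflow 19)
  24÷4 = 6 each, +1 to first 0
Round 2: Ashgrove=14 Elkhorn=14 Fernhollow=16 Ironridge=10 → close Elkhorn (overflow 8)
  14÷3 = 4 each, +1 to first 2
Round 3: Ashgrove=19 Fernhollow=21 Ironridge=14 → close Fernhollow (overflow 8)
  21÷2 = 10 each, +1 to first 1
Round 4: Ashgrove=30 Ironridge=24 → close Ashgrove (overflow 17)
  30÷1 = 30 each, +1 to first 0

Closure order: Greywater, Elkhorn, Fernhollow, Ashgrove
Last habitat: Ironridge with 54 animals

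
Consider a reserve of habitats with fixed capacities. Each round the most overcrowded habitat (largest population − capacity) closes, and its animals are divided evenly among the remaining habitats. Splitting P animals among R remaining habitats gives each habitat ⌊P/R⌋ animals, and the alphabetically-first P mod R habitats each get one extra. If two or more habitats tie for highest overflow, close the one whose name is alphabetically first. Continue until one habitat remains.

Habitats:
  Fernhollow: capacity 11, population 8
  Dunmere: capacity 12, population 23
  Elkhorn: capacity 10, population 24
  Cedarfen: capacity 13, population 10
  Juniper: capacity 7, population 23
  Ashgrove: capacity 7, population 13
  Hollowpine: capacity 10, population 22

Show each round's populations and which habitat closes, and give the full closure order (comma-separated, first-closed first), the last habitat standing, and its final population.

Round 1: Ashgrove=13 Cedarfen=10 Dunmere=23 Elkhorn=24 Fernhollow=8 Hollowpine=22 Juniper=23 → close Juniper (overflow 16)
  23÷6 = 3 each, +1 to first 5
Round 2: Ashgrove=17 Cedarfen=14 Dunmere=27 Elkhorn=28 Fernhollow=12 Hollowpine=25 → close Elkhorn (overflow 18)
  28÷5 = 5 each, +1 to first 3
Round 3: Ashgrove=23 Cedarfen=20 Dunmere=33 Fernhollow=17 Hollowpine=30 → close Dunmere (overflow 21)
  33÷4 = 8 each, +1 to first 1
Round 4: Ashgrove=32 Cedarfen=28 Fernhollow=25 Hollowpine=38 → close Hollowpine (overflow 28)
  38÷3 = 12 each, +1 to first 2
Round 5: Ashgrove=45 Cedarfen=41 Fernhollow=37 → close Ashgrove (overflow 38)
  45÷2 = 22 each, +1 to first 1
Round 6: Cedarfen=64 Fernhollow=59 → close Cedarfen (overflow 51)
  64÷1 = 64 each, +1 to first 0

Closure order: Juniper, Elkhorn, Dunmere, Hollowpine, Ashgrove, Cedarfen
Last habitat: Fernhollow with 123 animals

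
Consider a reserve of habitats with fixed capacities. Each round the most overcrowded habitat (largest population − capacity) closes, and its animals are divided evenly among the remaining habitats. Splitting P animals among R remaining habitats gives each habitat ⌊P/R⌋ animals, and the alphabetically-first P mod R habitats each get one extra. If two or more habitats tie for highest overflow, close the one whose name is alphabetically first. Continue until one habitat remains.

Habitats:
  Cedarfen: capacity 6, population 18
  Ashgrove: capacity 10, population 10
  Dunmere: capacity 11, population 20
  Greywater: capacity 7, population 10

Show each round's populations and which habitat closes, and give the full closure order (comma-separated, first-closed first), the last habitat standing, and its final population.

Closure order: Cedarfen, Dunmere, Greywater
Last habitat: Ashgrove with 58 animals

Round 1: Ashgrove=10 Cedarfen=18 Dunmere=20 Greywater=10 → close Cedarfen (overflow 12)
  18÷3 = 6 each, +1 to first 0
Round 2: Ashgrove=16 Dunmere=26 Greywater=16 → close Dunmere (overflow 15)
  26÷2 = 13 each, +1 to first 0
Round 3: Ashgrove=29 Greywater=29 → close Greywater (overflow 22)
  29÷1 = 29 each, +1 to first 0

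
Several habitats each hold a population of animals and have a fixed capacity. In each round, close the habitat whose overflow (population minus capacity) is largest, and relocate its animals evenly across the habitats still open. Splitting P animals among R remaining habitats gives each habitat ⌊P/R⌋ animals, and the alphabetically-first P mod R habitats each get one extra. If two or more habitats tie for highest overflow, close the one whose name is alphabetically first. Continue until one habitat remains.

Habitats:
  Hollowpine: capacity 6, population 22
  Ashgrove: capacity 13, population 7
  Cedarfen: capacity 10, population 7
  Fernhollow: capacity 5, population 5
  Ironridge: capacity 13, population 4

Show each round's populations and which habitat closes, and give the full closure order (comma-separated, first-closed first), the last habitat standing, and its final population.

Closure order: Hollowpine, Fernhollow, Cedarfen, Ashgrove
Last habitat: Ironridge with 45 animals

Round 1: Ashgrove=7 Cedarfen=7 Fernhollow=5 Hollowpine=22 Ironridge=4 → close Hollowpine (overflow 16)
  22÷4 = 5 each, +1 to first 2
Round 2: Ashgrove=13 Cedarfen=13 Fernhollow=10 Ironridge=9 → close Fernhollow (overflow 5)
  10÷3 = 3 each, +1 to first 1
Round 3: Ashgrove=17 Cedarfen=16 Ironridge=12 → close Cedarfen (overflow 6)
  16÷2 = 8 each, +1 to first 0
Round 4: Ashgrove=25 Ironridge=20 → close Ashgrove (overflow 12)
  25÷1 = 25 each, +1 to first 0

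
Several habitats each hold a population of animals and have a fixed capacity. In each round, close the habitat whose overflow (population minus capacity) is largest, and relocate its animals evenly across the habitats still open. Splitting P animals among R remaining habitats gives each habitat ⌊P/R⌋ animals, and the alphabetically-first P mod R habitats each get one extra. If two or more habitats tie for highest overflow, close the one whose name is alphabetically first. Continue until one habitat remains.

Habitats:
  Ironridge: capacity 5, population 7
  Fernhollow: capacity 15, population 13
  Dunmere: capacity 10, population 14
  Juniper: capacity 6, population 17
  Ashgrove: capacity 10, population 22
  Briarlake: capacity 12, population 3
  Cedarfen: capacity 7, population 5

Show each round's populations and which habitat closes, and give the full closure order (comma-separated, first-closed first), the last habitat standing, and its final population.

Round 1: Ashgrove=22 Briarlake=3 Cedarfen=5 Dunmere=14 Fernhollow=13 Ironridge=7 Juniper=17 → close Ashgrove (overflow 12)
  22÷6 = 3 each, +1 to first 4
Round 2: Briarlake=7 Cedarfen=9 Dunmere=18 Fernhollow=17 Ironridge=10 Juniper=20 → close Juniper (overflow 14)
  20÷5 = 4 each, +1 to first 0
Round 3: Briarlake=11 Cedarfen=13 Dunmere=22 Fernhollow=21 Ironridge=14 → close Dunmere (overflow 12)
  22÷4 = 5 each, +1 to first 2
Round 4: Briarlake=17 Cedarfen=19 Fernhollow=26 Ironridge=19 → close Ironridge (overflow 14)
  19÷3 = 6 each, +1 to first 1
Round 5: Briarlake=24 Cedarfen=25 Fernhollow=32 → close Cedarfen (overflow 18)
  25÷2 = 12 each, +1 to first 1
Round 6: Briarlake=37 Fernhollow=44 → close Fernhollow (overflow 29)
  44÷1 = 44 each, +1 to first 0

Closure order: Ashgrove, Juniper, Dunmere, Ironridge, Cedarfen, Fernhollow
Last habitat: Briarlake with 81 animals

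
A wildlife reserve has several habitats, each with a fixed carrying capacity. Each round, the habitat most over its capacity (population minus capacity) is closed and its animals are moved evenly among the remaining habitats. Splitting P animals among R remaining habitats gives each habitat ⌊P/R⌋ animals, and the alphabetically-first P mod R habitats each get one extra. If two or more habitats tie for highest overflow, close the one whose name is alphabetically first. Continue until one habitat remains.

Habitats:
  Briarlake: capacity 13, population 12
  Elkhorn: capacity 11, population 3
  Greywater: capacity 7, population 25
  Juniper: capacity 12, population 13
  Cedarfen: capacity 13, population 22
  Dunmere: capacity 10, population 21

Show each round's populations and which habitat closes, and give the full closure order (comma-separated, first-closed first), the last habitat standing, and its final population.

Closure order: Greywater, Dunmere, Cedarfen, Briarlake, Juniper
Last habitat: Elkhorn with 96 animals

Round 1: Briarlake=12 Cedarfen=22 Dunmere=21 Elkhorn=3 Greywater=25 Juniper=13 → close Greywater (overflow 18)
  25÷5 = 5 each, +1 to first 0
Round 2: Briarlake=17 Cedarfen=27 Dunmere=26 Elkhorn=8 Juniper=18 → close Dunmere (overflow 16)
  26÷4 = 6 each, +1 to first 2
Round 3: Briarlake=24 Cedarfen=34 Elkhorn=14 Juniper=24 → close Cedarfen (overflow 21)
  34÷3 = 11 each, +1 to first 1
Round 4: Briarlake=36 Elkhorn=25 Juniper=35 → close Briarlake (overflow 23)
  36÷2 = 18 each, +1 to first 0
Round 5: Elkhorn=43 Juniper=53 → close Juniper (overflow 41)
  53÷1 = 53 each, +1 to first 0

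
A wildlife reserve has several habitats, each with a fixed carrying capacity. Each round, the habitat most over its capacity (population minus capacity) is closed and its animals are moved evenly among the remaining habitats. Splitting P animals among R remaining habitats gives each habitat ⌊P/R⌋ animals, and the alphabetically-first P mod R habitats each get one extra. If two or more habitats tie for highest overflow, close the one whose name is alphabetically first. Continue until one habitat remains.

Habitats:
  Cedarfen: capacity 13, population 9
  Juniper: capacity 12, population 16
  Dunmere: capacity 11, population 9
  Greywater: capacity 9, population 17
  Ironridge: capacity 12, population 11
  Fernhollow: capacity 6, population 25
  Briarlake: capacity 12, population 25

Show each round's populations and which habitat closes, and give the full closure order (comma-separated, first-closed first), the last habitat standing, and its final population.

Round 1: Briarlake=25 Cedarfen=9 Dunmere=9 Fernhollow=25 Greywater=17 Ironridge=11 Juniper=16 → close Fernhollow (overflow 19)
  25÷6 = 4 each, +1 to first 1
Round 2: Briarlake=30 Cedarfen=13 Dunmere=13 Greywater=21 Ironridge=15 Juniper=20 → close Briarlake (overflow 18)
  30÷5 = 6 each, +1 to first 0
Round 3: Cedarfen=19 Dunmere=19 Greywater=27 Ironridge=21 Juniper=26 → close Greywater (overflow 18)
  27÷4 = 6 each, +1 to first 3
Round 4: Cedarfen=26 Dunmere=26 Ironridge=28 Juniper=32 → close Juniper (overflow 20)
  32÷3 = 10 each, +1 to first 2
Round 5: Cedarfen=37 Dunmere=37 Ironridge=38 → close Dunmere (overflow 26)
  37÷2 = 18 each, +1 to first 1
Round 6: Cedarfen=56 Ironridge=56 → close Ironridge (overflow 44)
  56÷1 = 56 each, +1 to first 0

Closure order: Fernhollow, Briarlake, Greywater, Juniper, Dunmere, Ironridge
Last habitat: Cedarfen with 112 animals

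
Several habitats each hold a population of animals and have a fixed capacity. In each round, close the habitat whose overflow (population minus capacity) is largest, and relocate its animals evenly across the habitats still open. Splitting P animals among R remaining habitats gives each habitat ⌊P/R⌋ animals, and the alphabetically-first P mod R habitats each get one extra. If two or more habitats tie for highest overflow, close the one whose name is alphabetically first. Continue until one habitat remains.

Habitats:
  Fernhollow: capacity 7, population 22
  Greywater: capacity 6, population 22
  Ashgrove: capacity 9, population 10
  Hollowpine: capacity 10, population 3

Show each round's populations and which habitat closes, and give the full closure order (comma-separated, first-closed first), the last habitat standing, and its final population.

Closure order: Greywater, Fernhollow, Ashgrove
Last habitat: Hollowpine with 57 animals

Round 1: Ashgrove=10 Fernhollow=22 Greywater=22 Hollowpine=3 → close Greywater (overflow 16)
  22÷3 = 7 each, +1 to first 1
Round 2: Ashgrove=18 Fernhollow=29 Hollowpine=10 → close Fernhollow (overflow 22)
  29÷2 = 14 each, +1 to first 1
Round 3: Ashgrove=33 Hollowpine=24 → close Ashgrove (overflow 24)
  33÷1 = 33 each, +1 to first 0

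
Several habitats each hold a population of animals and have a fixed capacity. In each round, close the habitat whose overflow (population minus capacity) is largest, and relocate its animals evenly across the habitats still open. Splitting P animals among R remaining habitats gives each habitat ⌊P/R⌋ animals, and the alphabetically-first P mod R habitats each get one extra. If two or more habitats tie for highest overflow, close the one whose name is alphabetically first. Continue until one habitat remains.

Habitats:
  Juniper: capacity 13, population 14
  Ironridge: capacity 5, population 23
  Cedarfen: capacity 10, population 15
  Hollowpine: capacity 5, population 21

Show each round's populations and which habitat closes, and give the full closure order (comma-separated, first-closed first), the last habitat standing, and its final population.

Closure order: Ironridge, Hollowpine, Cedarfen
Last habitat: Juniper with 73 animals

Round 1: Cedarfen=15 Hollowpine=21 Ironridge=23 Juniper=14 → close Ironridge (overflow 18)
  23÷3 = 7 each, +1 to first 2
Round 2: Cedarfen=23 Hollowpine=29 Juniper=21 → close Hollowpine (overflow 24)
  29÷2 = 14 each, +1 to first 1
Round 3: Cedarfen=38 Juniper=35 → close Cedarfen (overflow 28)
  38÷1 = 38 each, +1 to first 0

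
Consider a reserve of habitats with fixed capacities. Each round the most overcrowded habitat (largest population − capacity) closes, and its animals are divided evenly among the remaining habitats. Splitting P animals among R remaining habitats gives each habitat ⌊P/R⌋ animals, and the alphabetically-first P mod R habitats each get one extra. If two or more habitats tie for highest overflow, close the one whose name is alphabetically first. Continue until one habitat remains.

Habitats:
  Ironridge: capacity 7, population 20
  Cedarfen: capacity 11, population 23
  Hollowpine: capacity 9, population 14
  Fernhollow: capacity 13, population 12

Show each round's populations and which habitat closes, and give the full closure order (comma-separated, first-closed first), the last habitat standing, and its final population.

Closure order: Ironridge, Cedarfen, Hollowpine
Last habitat: Fernhollow with 69 animals

Round 1: Cedarfen=23 Fernhollow=12 Hollowpine=14 Ironridge=20 → close Ironridge (overflow 13)
  20÷3 = 6 each, +1 to first 2
Round 2: Cedarfen=30 Fernhollow=19 Hollowpine=20 → close Cedarfen (overflow 19)
  30÷2 = 15 each, +1 to first 0
Round 3: Fernhollow=34 Hollowpine=35 → close Hollowpine (overflow 26)
  35÷1 = 35 each, +1 to first 0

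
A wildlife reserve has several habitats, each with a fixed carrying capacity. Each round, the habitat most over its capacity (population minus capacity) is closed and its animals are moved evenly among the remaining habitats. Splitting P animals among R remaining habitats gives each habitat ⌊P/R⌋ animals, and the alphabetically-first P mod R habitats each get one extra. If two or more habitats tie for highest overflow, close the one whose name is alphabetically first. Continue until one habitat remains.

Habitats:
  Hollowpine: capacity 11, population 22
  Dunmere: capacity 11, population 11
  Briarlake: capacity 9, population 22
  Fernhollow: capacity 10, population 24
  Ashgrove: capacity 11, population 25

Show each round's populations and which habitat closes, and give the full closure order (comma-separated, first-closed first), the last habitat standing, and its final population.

Round 1: Ashgrove=25 Briarlake=22 Dunmere=11 Fernhollow=24 Hollowpine=22 → close Ashgrove (overflow 14)
  25÷4 = 6 each, +1 to first 1
Round 2: Briarlake=29 Dunmere=17 Fernhollow=30 Hollowpine=28 → close Briarlake (overflow 20)
  29÷3 = 9 each, +1 to first 2
Round 3: Dunmere=27 Fernhollow=40 Hollowpine=37 → close Fernhollow (overflow 30)
  40÷2 = 20 each, +1 to first 0
Round 4: Dunmere=47 Hollowpine=57 → close Hollowpine (overflow 46)
  57÷1 = 57 each, +1 to first 0

Closure order: Ashgrove, Briarlake, Fernhollow, Hollowpine
Last habitat: Dunmere with 104 animals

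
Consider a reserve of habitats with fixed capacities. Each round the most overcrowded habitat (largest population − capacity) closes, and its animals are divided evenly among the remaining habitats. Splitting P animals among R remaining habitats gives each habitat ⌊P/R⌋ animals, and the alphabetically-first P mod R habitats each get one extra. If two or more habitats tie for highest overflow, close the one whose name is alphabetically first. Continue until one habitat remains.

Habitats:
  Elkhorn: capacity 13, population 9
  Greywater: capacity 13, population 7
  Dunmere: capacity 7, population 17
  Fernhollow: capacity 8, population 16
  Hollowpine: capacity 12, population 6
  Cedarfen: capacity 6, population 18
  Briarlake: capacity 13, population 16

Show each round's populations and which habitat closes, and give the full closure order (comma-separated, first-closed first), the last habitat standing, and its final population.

Closure order: Cedarfen, Dunmere, Fernhollow, Briarlake, Elkhorn, Greywater
Last habitat: Hollowpine with 89 animals

Round 1: Briarlake=16 Cedarfen=18 Dunmere=17 Elkhorn=9 Fernhollow=16 Greywater=7 Hollowpine=6 → close Cedarfen (overflow 12)
  18÷6 = 3 each, +1 to first 0
Round 2: Briarlake=19 Dunmere=20 Elkhorn=12 Fernhollow=19 Greywater=10 Hollowpine=9 → close Dunmere (overflow 13)
  20÷5 = 4 each, +1 to first 0
Round 3: Briarlake=23 Elkhorn=16 Fernhollow=23 Greywater=14 Hollowpine=13 → close Fernhollow (overflow 15)
  23÷4 = 5 each, +1 to first 3
Round 4: Briarlake=29 Elkhorn=22 Greywater=20 Hollowpine=18 → close Briarlake (overflow 16)
  29÷3 = 9 each, +1 to first 2
Round 5: Elkhorn=32 Greywater=30 Hollowpine=27 → close Elkhorn (overflow 19)
  32÷2 = 16 each, +1 to first 0
Round 6: Greywater=46 Hollowpine=43 → close Greywater (overflow 33)
  46÷1 = 46 each, +1 to first 0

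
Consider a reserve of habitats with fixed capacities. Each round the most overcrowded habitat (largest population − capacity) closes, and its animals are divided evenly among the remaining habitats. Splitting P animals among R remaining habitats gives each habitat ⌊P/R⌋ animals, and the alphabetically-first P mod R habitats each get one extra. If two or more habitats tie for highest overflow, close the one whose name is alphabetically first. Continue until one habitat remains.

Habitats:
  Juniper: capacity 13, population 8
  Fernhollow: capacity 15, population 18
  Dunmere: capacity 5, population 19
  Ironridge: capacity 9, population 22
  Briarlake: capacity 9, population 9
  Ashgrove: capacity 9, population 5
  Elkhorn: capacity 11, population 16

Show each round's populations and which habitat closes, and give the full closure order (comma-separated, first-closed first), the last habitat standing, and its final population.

Round 1: Ashgrove=5 Briarlake=9 Dunmere=19 Elkhorn=16 Fernhollow=18 Ironridge=22 Juniper=8 → close Dunmere (overflow 14)
  19÷6 = 3 each, +1 to first 1
Round 2: Ashgrove=9 Briarlake=12 Elkhorn=19 Fernhollow=21 Ironridge=25 Juniper=11 → close Ironridge (overflow 16)
  25÷5 = 5 each, +1 to first 0
Round 3: Ashgrove=14 Briarlake=17 Elkhorn=24 Fernhollow=26 Juniper=16 → close Elkhorn (overflow 13)
  24÷4 = 6 each, +1 to first 0
Round 4: Ashgrove=20 Briarlake=23 Fernhollow=32 Juniper=22 → close Fernhollow (overflow 17)
  32÷3 = 10 each, +1 to first 2
Round 5: Ashgrove=31 Briarlake=34 Juniper=32 → close Briarlake (overflow 25)
  34÷2 = 17 each, +1 to first 0
Round 6: Ashgrove=48 Juniper=49 → close Ashgrove (overflow 39)
  48÷1 = 48 each, +1 to first 0

Closure order: Dunmere, Ironridge, Elkhorn, Fernhollow, Briarlake, Ashgrove
Last habitat: Juniper with 97 animals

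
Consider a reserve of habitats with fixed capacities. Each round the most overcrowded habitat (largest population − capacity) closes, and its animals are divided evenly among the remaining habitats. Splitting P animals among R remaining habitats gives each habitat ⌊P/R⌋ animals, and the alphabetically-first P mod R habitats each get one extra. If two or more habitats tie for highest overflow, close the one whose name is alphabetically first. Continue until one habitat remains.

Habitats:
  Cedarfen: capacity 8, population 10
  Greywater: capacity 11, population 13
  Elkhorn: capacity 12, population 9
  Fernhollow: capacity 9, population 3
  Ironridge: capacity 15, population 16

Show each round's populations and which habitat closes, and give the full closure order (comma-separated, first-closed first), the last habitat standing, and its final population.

Closure order: Cedarfen, Greywater, Ironridge, Elkhorn
Last habitat: Fernhollow with 51 animals

Round 1: Cedarfen=10 Elkhorn=9 Fernhollow=3 Greywater=13 Ironridge=16 → close Cedarfen (overflow 2)
  10÷4 = 2 each, +1 to first 2
Round 2: Elkhorn=12 Fernhollow=6 Greywater=15 Ironridge=18 → close Greywater (overflow 4)
  15÷3 = 5 each, +1 to first 0
Round 3: Elkhorn=17 Fernhollow=11 Ironridge=23 → close Ironridge (overflow 8)
  23÷2 = 11 each, +1 to first 1
Round 4: Elkhorn=29 Fernhollow=22 → close Elkhorn (overflow 17)
  29÷1 = 29 each, +1 to first 0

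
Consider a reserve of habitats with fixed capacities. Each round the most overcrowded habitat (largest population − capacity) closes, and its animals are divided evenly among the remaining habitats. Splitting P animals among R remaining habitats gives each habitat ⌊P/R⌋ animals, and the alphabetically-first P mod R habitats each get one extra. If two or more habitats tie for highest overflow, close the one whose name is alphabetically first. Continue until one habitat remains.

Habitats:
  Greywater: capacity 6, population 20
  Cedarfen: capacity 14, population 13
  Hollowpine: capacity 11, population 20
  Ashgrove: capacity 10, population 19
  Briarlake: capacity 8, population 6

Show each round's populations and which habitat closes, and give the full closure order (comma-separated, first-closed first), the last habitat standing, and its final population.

Round 1: Ashgrove=19 Briarlake=6 Cedarfen=13 Greywater=20 Hollowpine=20 → close Greywater (overflow 14)
  20÷4 = 5 each, +1 to first 0
Round 2: Ashgrove=24 Briarlake=11 Cedarfen=18 Hollowpine=25 → close Ashgrove (overflow 14)
  24÷3 = 8 each, +1 to first 0
Round 3: Briarlake=19 Cedarfen=26 Hollowpine=33 → close Hollowpine (overflow 22)
  33÷2 = 16 each, +1 to first 1
Round 4: Briarlake=36 Cedarfen=42 → close Briarlake (overflow 28)
  36÷1 = 36 each, +1 to first 0

Closure order: Greywater, Ashgrove, Hollowpine, Briarlake
Last habitat: Cedarfen with 78 animals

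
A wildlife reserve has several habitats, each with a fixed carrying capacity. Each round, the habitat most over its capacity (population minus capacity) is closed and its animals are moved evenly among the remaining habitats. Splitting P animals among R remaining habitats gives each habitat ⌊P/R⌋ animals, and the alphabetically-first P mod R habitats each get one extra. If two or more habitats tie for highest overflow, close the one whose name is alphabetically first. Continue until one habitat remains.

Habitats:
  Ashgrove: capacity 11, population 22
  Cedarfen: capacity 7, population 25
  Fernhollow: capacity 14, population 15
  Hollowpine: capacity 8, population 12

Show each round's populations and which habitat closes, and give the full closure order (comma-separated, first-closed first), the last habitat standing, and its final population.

Closure order: Cedarfen, Ashgrove, Hollowpine
Last habitat: Fernhollow with 74 animals

Round 1: Ashgrove=22 Cedarfen=25 Fernhollow=15 Hollowpine=12 → close Cedarfen (overflow 18)
  25÷3 = 8 each, +1 to first 1
Round 2: Ashgrove=31 Fernhollow=23 Hollowpine=20 → close Ashgrove (overflow 20)
  31÷2 = 15 each, +1 to first 1
Round 3: Fernhollow=39 Hollowpine=35 → close Hollowpine (overflow 27)
  35÷1 = 35 each, +1 to first 0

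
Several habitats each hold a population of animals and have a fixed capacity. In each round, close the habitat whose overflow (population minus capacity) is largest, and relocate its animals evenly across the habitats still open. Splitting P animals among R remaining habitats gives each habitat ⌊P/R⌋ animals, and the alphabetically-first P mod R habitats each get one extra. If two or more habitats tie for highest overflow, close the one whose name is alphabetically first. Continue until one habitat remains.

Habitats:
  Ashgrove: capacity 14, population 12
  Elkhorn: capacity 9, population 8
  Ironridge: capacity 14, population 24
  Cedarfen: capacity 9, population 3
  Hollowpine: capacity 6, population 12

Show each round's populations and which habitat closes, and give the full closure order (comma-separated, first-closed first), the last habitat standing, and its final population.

Round 1: Ashgrove=12 Cedarfen=3 Elkhorn=8 Hollowpine=12 Ironridge=24 → close Ironridge (overflow 10)
  24÷4 = 6 each, +1 to first 0
Round 2: Ashgrove=18 Cedarfen=9 Elkhorn=14 Hollowpine=18 → close Hollowpine (overflow 12)
  18÷3 = 6 each, +1 to first 0
Round 3: Ashgrove=24 Cedarfen=15 Elkhorn=20 → close Elkhorn (overflow 11)
  20÷2 = 10 each, +1 to first 0
Round 4: Ashgrove=34 Cedarfen=25 → close Ashgrove (overflow 20)
  34÷1 = 34 each, +1 to first 0

Closure order: Ironridge, Hollowpine, Elkhorn, Ashgrove
Last habitat: Cedarfen with 59 animals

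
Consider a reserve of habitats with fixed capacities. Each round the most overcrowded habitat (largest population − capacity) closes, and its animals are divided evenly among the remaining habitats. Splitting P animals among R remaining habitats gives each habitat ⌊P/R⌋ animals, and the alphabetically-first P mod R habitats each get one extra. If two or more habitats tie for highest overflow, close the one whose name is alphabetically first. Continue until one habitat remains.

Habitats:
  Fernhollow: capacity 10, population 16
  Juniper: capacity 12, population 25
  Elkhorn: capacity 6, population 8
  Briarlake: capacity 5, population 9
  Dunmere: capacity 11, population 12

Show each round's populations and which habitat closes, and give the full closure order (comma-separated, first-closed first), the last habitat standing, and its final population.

Closure order: Juniper, Fernhollow, Briarlake, Elkhorn
Last habitat: Dunmere with 70 animals

Round 1: Briarlake=9 Dunmere=12 Elkhorn=8 Fernhollow=16 Juniper=25 → close Juniper (overflow 13)
  25÷4 = 6 each, +1 to first 1
Round 2: Briarlake=16 Dunmere=18 Elkhorn=14 Fernhollow=22 → close Fernhollow (overflow 12)
  22÷3 = 7 each, +1 to first 1
Round 3: Briarlake=24 Dunmere=25 Elkhorn=21 → close Briarlake (overflow 19)
  24÷2 = 12 each, +1 to first 0
Round 4: Dunmere=37 Elkhorn=33 → close Elkhorn (overflow 27)
  33÷1 = 33 each, +1 to first 0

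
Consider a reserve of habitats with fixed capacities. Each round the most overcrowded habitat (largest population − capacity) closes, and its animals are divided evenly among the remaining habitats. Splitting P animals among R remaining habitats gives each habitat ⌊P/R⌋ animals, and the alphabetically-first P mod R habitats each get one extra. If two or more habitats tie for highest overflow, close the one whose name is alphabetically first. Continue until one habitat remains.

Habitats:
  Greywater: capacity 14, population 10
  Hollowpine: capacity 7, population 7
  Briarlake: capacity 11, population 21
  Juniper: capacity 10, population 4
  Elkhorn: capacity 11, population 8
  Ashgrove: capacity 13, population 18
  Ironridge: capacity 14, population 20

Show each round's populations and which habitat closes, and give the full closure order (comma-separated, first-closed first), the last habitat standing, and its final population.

Round 1: Ashgrove=18 Briarlake=21 Elkhorn=8 Greywater=10 Hollowpine=7 Ironridge=20 Juniper=4 → close Briarlake (overflow 10)
  21÷6 = 3 each, +1 to first 3
Round 2: Ashgrove=22 Elkhorn=12 Greywater=14 Hollowpine=10 Ironridge=23 Juniper=7 → close Ashgrove (overflow 9)
  22÷5 = 4 each, +1 to first 2
Round 3: Elkhorn=17 Greywater=19 Hollowpine=14 Ironridge=27 Juniper=11 → close Ironridge (overflow 13)
  27÷4 = 6 each, +1 to first 3
Round 4: Elkhorn=24 Greywater=26 Hollowpine=21 Juniper=17 → close Hollowpine (overflow 14)
  21÷3 = 7 each, +1 to first 0
Round 5: Elkhorn=31 Greywater=33 Juniper=24 → close Elkhorn (overflow 20)
  31÷2 = 15 each, +1 to first 1
Round 6: Greywater=49 Juniper=39 → close Greywater (overflow 35)
  49÷1 = 49 each, +1 to first 0

Closure order: Briarlake, Ashgrove, Ironridge, Hollowpine, Elkhorn, Greywater
Last habitat: Juniper with 88 animals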